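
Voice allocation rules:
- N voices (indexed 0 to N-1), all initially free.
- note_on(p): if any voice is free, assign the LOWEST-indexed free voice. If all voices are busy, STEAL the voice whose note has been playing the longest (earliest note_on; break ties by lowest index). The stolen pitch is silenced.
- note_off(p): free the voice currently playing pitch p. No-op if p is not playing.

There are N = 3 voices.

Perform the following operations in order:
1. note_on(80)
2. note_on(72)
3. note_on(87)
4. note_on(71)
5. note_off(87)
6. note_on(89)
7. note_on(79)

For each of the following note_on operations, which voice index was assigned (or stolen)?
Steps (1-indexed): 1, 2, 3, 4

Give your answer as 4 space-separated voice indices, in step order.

Answer: 0 1 2 0

Derivation:
Op 1: note_on(80): voice 0 is free -> assigned | voices=[80 - -]
Op 2: note_on(72): voice 1 is free -> assigned | voices=[80 72 -]
Op 3: note_on(87): voice 2 is free -> assigned | voices=[80 72 87]
Op 4: note_on(71): all voices busy, STEAL voice 0 (pitch 80, oldest) -> assign | voices=[71 72 87]
Op 5: note_off(87): free voice 2 | voices=[71 72 -]
Op 6: note_on(89): voice 2 is free -> assigned | voices=[71 72 89]
Op 7: note_on(79): all voices busy, STEAL voice 1 (pitch 72, oldest) -> assign | voices=[71 79 89]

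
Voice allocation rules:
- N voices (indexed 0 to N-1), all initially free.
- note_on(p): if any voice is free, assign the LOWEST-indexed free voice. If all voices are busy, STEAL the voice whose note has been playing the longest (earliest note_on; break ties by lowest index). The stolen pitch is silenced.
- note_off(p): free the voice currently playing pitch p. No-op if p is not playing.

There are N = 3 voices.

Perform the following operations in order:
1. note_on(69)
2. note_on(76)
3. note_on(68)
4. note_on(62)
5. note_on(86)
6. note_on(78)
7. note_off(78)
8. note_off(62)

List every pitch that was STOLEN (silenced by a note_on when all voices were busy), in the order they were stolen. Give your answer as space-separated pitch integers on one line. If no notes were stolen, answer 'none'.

Answer: 69 76 68

Derivation:
Op 1: note_on(69): voice 0 is free -> assigned | voices=[69 - -]
Op 2: note_on(76): voice 1 is free -> assigned | voices=[69 76 -]
Op 3: note_on(68): voice 2 is free -> assigned | voices=[69 76 68]
Op 4: note_on(62): all voices busy, STEAL voice 0 (pitch 69, oldest) -> assign | voices=[62 76 68]
Op 5: note_on(86): all voices busy, STEAL voice 1 (pitch 76, oldest) -> assign | voices=[62 86 68]
Op 6: note_on(78): all voices busy, STEAL voice 2 (pitch 68, oldest) -> assign | voices=[62 86 78]
Op 7: note_off(78): free voice 2 | voices=[62 86 -]
Op 8: note_off(62): free voice 0 | voices=[- 86 -]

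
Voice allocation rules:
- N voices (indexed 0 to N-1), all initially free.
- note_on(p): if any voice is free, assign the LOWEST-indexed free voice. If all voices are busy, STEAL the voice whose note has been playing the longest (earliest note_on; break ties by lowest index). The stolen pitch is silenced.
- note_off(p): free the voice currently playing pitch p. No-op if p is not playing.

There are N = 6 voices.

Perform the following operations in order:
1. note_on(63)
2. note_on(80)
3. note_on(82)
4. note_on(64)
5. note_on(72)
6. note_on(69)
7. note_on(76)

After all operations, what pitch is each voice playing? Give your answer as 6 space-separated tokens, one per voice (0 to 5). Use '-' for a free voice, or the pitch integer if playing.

Op 1: note_on(63): voice 0 is free -> assigned | voices=[63 - - - - -]
Op 2: note_on(80): voice 1 is free -> assigned | voices=[63 80 - - - -]
Op 3: note_on(82): voice 2 is free -> assigned | voices=[63 80 82 - - -]
Op 4: note_on(64): voice 3 is free -> assigned | voices=[63 80 82 64 - -]
Op 5: note_on(72): voice 4 is free -> assigned | voices=[63 80 82 64 72 -]
Op 6: note_on(69): voice 5 is free -> assigned | voices=[63 80 82 64 72 69]
Op 7: note_on(76): all voices busy, STEAL voice 0 (pitch 63, oldest) -> assign | voices=[76 80 82 64 72 69]

Answer: 76 80 82 64 72 69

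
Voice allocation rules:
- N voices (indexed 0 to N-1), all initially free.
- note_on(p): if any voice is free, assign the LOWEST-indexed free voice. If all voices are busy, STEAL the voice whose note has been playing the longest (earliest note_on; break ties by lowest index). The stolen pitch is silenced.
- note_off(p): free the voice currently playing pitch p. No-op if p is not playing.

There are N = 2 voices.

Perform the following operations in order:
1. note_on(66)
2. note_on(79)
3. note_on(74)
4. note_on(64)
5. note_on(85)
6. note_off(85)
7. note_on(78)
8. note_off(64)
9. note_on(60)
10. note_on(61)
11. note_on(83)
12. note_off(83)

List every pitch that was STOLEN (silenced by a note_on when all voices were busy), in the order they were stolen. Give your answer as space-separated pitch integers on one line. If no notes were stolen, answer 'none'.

Op 1: note_on(66): voice 0 is free -> assigned | voices=[66 -]
Op 2: note_on(79): voice 1 is free -> assigned | voices=[66 79]
Op 3: note_on(74): all voices busy, STEAL voice 0 (pitch 66, oldest) -> assign | voices=[74 79]
Op 4: note_on(64): all voices busy, STEAL voice 1 (pitch 79, oldest) -> assign | voices=[74 64]
Op 5: note_on(85): all voices busy, STEAL voice 0 (pitch 74, oldest) -> assign | voices=[85 64]
Op 6: note_off(85): free voice 0 | voices=[- 64]
Op 7: note_on(78): voice 0 is free -> assigned | voices=[78 64]
Op 8: note_off(64): free voice 1 | voices=[78 -]
Op 9: note_on(60): voice 1 is free -> assigned | voices=[78 60]
Op 10: note_on(61): all voices busy, STEAL voice 0 (pitch 78, oldest) -> assign | voices=[61 60]
Op 11: note_on(83): all voices busy, STEAL voice 1 (pitch 60, oldest) -> assign | voices=[61 83]
Op 12: note_off(83): free voice 1 | voices=[61 -]

Answer: 66 79 74 78 60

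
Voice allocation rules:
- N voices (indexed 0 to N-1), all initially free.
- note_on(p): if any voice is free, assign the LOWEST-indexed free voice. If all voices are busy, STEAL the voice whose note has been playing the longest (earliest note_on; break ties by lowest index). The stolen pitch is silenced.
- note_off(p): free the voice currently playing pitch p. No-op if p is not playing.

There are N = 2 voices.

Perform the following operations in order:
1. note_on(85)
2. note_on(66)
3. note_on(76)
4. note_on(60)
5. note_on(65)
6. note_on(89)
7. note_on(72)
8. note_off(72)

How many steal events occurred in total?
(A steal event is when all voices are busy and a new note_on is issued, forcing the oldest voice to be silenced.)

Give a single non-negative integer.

Answer: 5

Derivation:
Op 1: note_on(85): voice 0 is free -> assigned | voices=[85 -]
Op 2: note_on(66): voice 1 is free -> assigned | voices=[85 66]
Op 3: note_on(76): all voices busy, STEAL voice 0 (pitch 85, oldest) -> assign | voices=[76 66]
Op 4: note_on(60): all voices busy, STEAL voice 1 (pitch 66, oldest) -> assign | voices=[76 60]
Op 5: note_on(65): all voices busy, STEAL voice 0 (pitch 76, oldest) -> assign | voices=[65 60]
Op 6: note_on(89): all voices busy, STEAL voice 1 (pitch 60, oldest) -> assign | voices=[65 89]
Op 7: note_on(72): all voices busy, STEAL voice 0 (pitch 65, oldest) -> assign | voices=[72 89]
Op 8: note_off(72): free voice 0 | voices=[- 89]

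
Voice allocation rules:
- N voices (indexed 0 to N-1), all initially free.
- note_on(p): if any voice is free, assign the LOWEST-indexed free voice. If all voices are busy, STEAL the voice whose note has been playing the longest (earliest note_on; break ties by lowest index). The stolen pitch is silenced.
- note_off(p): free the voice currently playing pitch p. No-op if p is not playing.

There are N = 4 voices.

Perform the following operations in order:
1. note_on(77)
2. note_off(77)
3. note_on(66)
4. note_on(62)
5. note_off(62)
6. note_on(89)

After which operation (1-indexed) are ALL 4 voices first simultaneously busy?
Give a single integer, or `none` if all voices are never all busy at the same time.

Op 1: note_on(77): voice 0 is free -> assigned | voices=[77 - - -]
Op 2: note_off(77): free voice 0 | voices=[- - - -]
Op 3: note_on(66): voice 0 is free -> assigned | voices=[66 - - -]
Op 4: note_on(62): voice 1 is free -> assigned | voices=[66 62 - -]
Op 5: note_off(62): free voice 1 | voices=[66 - - -]
Op 6: note_on(89): voice 1 is free -> assigned | voices=[66 89 - -]

Answer: none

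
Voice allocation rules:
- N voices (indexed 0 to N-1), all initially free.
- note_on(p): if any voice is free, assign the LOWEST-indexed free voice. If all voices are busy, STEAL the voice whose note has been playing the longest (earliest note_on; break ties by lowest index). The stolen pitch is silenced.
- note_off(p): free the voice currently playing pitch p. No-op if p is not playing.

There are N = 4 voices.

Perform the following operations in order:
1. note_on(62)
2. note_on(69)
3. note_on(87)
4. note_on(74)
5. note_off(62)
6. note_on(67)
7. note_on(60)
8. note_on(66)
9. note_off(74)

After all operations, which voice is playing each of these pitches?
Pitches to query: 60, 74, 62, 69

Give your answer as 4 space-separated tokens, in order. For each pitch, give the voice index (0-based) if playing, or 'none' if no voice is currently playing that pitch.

Answer: 1 none none none

Derivation:
Op 1: note_on(62): voice 0 is free -> assigned | voices=[62 - - -]
Op 2: note_on(69): voice 1 is free -> assigned | voices=[62 69 - -]
Op 3: note_on(87): voice 2 is free -> assigned | voices=[62 69 87 -]
Op 4: note_on(74): voice 3 is free -> assigned | voices=[62 69 87 74]
Op 5: note_off(62): free voice 0 | voices=[- 69 87 74]
Op 6: note_on(67): voice 0 is free -> assigned | voices=[67 69 87 74]
Op 7: note_on(60): all voices busy, STEAL voice 1 (pitch 69, oldest) -> assign | voices=[67 60 87 74]
Op 8: note_on(66): all voices busy, STEAL voice 2 (pitch 87, oldest) -> assign | voices=[67 60 66 74]
Op 9: note_off(74): free voice 3 | voices=[67 60 66 -]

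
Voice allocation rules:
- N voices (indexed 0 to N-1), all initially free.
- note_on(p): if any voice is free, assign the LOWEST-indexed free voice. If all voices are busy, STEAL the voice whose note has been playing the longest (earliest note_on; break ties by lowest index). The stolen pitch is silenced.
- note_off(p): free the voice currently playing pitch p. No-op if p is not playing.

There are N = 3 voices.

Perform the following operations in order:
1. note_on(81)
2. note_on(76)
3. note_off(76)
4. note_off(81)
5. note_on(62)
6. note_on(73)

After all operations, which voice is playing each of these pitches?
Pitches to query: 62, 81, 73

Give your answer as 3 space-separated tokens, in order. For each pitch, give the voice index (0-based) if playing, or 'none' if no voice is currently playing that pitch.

Op 1: note_on(81): voice 0 is free -> assigned | voices=[81 - -]
Op 2: note_on(76): voice 1 is free -> assigned | voices=[81 76 -]
Op 3: note_off(76): free voice 1 | voices=[81 - -]
Op 4: note_off(81): free voice 0 | voices=[- - -]
Op 5: note_on(62): voice 0 is free -> assigned | voices=[62 - -]
Op 6: note_on(73): voice 1 is free -> assigned | voices=[62 73 -]

Answer: 0 none 1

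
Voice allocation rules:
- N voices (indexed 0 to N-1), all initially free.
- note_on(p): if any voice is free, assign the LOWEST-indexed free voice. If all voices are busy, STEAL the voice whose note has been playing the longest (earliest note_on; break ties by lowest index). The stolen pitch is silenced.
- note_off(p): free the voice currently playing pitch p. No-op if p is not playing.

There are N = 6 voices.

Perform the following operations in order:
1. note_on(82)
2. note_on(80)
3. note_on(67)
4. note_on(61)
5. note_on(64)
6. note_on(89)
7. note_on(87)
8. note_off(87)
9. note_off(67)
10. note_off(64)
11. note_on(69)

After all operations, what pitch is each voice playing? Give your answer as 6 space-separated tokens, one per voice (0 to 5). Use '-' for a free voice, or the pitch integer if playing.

Op 1: note_on(82): voice 0 is free -> assigned | voices=[82 - - - - -]
Op 2: note_on(80): voice 1 is free -> assigned | voices=[82 80 - - - -]
Op 3: note_on(67): voice 2 is free -> assigned | voices=[82 80 67 - - -]
Op 4: note_on(61): voice 3 is free -> assigned | voices=[82 80 67 61 - -]
Op 5: note_on(64): voice 4 is free -> assigned | voices=[82 80 67 61 64 -]
Op 6: note_on(89): voice 5 is free -> assigned | voices=[82 80 67 61 64 89]
Op 7: note_on(87): all voices busy, STEAL voice 0 (pitch 82, oldest) -> assign | voices=[87 80 67 61 64 89]
Op 8: note_off(87): free voice 0 | voices=[- 80 67 61 64 89]
Op 9: note_off(67): free voice 2 | voices=[- 80 - 61 64 89]
Op 10: note_off(64): free voice 4 | voices=[- 80 - 61 - 89]
Op 11: note_on(69): voice 0 is free -> assigned | voices=[69 80 - 61 - 89]

Answer: 69 80 - 61 - 89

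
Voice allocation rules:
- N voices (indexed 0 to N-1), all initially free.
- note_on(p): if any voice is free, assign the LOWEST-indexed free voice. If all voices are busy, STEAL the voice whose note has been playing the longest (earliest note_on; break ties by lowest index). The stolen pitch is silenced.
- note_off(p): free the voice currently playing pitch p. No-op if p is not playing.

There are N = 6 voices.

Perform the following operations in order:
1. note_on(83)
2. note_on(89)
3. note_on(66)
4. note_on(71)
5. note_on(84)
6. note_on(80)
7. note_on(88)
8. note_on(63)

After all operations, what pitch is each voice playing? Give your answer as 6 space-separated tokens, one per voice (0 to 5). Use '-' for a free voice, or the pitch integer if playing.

Op 1: note_on(83): voice 0 is free -> assigned | voices=[83 - - - - -]
Op 2: note_on(89): voice 1 is free -> assigned | voices=[83 89 - - - -]
Op 3: note_on(66): voice 2 is free -> assigned | voices=[83 89 66 - - -]
Op 4: note_on(71): voice 3 is free -> assigned | voices=[83 89 66 71 - -]
Op 5: note_on(84): voice 4 is free -> assigned | voices=[83 89 66 71 84 -]
Op 6: note_on(80): voice 5 is free -> assigned | voices=[83 89 66 71 84 80]
Op 7: note_on(88): all voices busy, STEAL voice 0 (pitch 83, oldest) -> assign | voices=[88 89 66 71 84 80]
Op 8: note_on(63): all voices busy, STEAL voice 1 (pitch 89, oldest) -> assign | voices=[88 63 66 71 84 80]

Answer: 88 63 66 71 84 80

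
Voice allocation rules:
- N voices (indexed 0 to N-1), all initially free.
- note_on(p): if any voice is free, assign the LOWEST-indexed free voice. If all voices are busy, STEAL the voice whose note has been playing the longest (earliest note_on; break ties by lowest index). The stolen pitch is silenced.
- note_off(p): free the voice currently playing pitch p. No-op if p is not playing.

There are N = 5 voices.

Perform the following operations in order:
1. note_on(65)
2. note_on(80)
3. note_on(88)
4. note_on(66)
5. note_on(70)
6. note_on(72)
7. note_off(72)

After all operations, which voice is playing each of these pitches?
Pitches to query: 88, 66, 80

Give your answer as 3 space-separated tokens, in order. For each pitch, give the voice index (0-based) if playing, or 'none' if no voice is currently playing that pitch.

Answer: 2 3 1

Derivation:
Op 1: note_on(65): voice 0 is free -> assigned | voices=[65 - - - -]
Op 2: note_on(80): voice 1 is free -> assigned | voices=[65 80 - - -]
Op 3: note_on(88): voice 2 is free -> assigned | voices=[65 80 88 - -]
Op 4: note_on(66): voice 3 is free -> assigned | voices=[65 80 88 66 -]
Op 5: note_on(70): voice 4 is free -> assigned | voices=[65 80 88 66 70]
Op 6: note_on(72): all voices busy, STEAL voice 0 (pitch 65, oldest) -> assign | voices=[72 80 88 66 70]
Op 7: note_off(72): free voice 0 | voices=[- 80 88 66 70]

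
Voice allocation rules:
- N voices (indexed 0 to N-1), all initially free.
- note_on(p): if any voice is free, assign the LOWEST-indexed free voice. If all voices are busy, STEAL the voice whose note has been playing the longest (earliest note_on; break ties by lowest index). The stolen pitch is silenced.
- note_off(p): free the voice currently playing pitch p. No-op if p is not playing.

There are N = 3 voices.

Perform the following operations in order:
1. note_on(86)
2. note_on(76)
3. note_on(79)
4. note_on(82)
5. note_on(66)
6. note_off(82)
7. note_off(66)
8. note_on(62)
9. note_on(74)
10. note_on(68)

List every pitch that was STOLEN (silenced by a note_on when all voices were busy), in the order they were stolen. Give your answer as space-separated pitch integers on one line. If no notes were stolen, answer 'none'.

Answer: 86 76 79

Derivation:
Op 1: note_on(86): voice 0 is free -> assigned | voices=[86 - -]
Op 2: note_on(76): voice 1 is free -> assigned | voices=[86 76 -]
Op 3: note_on(79): voice 2 is free -> assigned | voices=[86 76 79]
Op 4: note_on(82): all voices busy, STEAL voice 0 (pitch 86, oldest) -> assign | voices=[82 76 79]
Op 5: note_on(66): all voices busy, STEAL voice 1 (pitch 76, oldest) -> assign | voices=[82 66 79]
Op 6: note_off(82): free voice 0 | voices=[- 66 79]
Op 7: note_off(66): free voice 1 | voices=[- - 79]
Op 8: note_on(62): voice 0 is free -> assigned | voices=[62 - 79]
Op 9: note_on(74): voice 1 is free -> assigned | voices=[62 74 79]
Op 10: note_on(68): all voices busy, STEAL voice 2 (pitch 79, oldest) -> assign | voices=[62 74 68]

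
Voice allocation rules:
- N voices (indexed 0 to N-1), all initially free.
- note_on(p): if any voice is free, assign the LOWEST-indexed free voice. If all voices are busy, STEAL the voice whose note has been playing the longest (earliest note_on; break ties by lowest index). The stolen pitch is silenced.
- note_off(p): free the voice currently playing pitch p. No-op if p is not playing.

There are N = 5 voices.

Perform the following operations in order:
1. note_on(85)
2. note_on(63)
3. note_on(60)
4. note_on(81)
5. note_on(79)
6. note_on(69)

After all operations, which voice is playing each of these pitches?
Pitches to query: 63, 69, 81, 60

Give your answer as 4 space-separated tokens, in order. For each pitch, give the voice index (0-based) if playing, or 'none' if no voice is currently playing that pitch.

Op 1: note_on(85): voice 0 is free -> assigned | voices=[85 - - - -]
Op 2: note_on(63): voice 1 is free -> assigned | voices=[85 63 - - -]
Op 3: note_on(60): voice 2 is free -> assigned | voices=[85 63 60 - -]
Op 4: note_on(81): voice 3 is free -> assigned | voices=[85 63 60 81 -]
Op 5: note_on(79): voice 4 is free -> assigned | voices=[85 63 60 81 79]
Op 6: note_on(69): all voices busy, STEAL voice 0 (pitch 85, oldest) -> assign | voices=[69 63 60 81 79]

Answer: 1 0 3 2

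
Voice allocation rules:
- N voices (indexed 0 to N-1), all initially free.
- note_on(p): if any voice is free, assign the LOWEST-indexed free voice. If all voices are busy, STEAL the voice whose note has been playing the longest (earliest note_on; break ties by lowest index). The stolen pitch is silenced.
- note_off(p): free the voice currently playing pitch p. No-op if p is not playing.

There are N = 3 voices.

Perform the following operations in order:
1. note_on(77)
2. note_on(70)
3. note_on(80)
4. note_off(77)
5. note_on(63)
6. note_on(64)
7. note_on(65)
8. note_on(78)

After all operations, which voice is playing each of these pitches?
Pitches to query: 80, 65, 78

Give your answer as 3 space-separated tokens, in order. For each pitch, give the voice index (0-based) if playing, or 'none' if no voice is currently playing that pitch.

Op 1: note_on(77): voice 0 is free -> assigned | voices=[77 - -]
Op 2: note_on(70): voice 1 is free -> assigned | voices=[77 70 -]
Op 3: note_on(80): voice 2 is free -> assigned | voices=[77 70 80]
Op 4: note_off(77): free voice 0 | voices=[- 70 80]
Op 5: note_on(63): voice 0 is free -> assigned | voices=[63 70 80]
Op 6: note_on(64): all voices busy, STEAL voice 1 (pitch 70, oldest) -> assign | voices=[63 64 80]
Op 7: note_on(65): all voices busy, STEAL voice 2 (pitch 80, oldest) -> assign | voices=[63 64 65]
Op 8: note_on(78): all voices busy, STEAL voice 0 (pitch 63, oldest) -> assign | voices=[78 64 65]

Answer: none 2 0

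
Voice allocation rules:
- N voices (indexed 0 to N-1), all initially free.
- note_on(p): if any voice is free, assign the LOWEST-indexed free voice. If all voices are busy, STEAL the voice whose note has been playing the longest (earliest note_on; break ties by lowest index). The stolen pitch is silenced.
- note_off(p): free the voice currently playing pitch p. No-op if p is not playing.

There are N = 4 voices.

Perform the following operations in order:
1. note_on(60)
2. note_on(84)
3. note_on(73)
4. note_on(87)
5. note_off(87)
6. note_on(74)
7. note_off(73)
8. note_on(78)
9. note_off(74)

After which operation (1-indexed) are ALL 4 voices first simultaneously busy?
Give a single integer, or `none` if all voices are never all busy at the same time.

Answer: 4

Derivation:
Op 1: note_on(60): voice 0 is free -> assigned | voices=[60 - - -]
Op 2: note_on(84): voice 1 is free -> assigned | voices=[60 84 - -]
Op 3: note_on(73): voice 2 is free -> assigned | voices=[60 84 73 -]
Op 4: note_on(87): voice 3 is free -> assigned | voices=[60 84 73 87]
Op 5: note_off(87): free voice 3 | voices=[60 84 73 -]
Op 6: note_on(74): voice 3 is free -> assigned | voices=[60 84 73 74]
Op 7: note_off(73): free voice 2 | voices=[60 84 - 74]
Op 8: note_on(78): voice 2 is free -> assigned | voices=[60 84 78 74]
Op 9: note_off(74): free voice 3 | voices=[60 84 78 -]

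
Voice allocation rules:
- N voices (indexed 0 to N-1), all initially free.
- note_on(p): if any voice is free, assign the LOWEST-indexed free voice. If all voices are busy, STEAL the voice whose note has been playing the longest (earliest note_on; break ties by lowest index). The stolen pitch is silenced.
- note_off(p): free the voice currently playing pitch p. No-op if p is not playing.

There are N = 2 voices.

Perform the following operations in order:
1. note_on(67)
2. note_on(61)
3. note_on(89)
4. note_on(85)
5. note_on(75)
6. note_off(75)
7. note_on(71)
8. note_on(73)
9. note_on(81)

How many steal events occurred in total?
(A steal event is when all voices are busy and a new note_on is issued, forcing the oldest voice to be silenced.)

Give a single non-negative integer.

Op 1: note_on(67): voice 0 is free -> assigned | voices=[67 -]
Op 2: note_on(61): voice 1 is free -> assigned | voices=[67 61]
Op 3: note_on(89): all voices busy, STEAL voice 0 (pitch 67, oldest) -> assign | voices=[89 61]
Op 4: note_on(85): all voices busy, STEAL voice 1 (pitch 61, oldest) -> assign | voices=[89 85]
Op 5: note_on(75): all voices busy, STEAL voice 0 (pitch 89, oldest) -> assign | voices=[75 85]
Op 6: note_off(75): free voice 0 | voices=[- 85]
Op 7: note_on(71): voice 0 is free -> assigned | voices=[71 85]
Op 8: note_on(73): all voices busy, STEAL voice 1 (pitch 85, oldest) -> assign | voices=[71 73]
Op 9: note_on(81): all voices busy, STEAL voice 0 (pitch 71, oldest) -> assign | voices=[81 73]

Answer: 5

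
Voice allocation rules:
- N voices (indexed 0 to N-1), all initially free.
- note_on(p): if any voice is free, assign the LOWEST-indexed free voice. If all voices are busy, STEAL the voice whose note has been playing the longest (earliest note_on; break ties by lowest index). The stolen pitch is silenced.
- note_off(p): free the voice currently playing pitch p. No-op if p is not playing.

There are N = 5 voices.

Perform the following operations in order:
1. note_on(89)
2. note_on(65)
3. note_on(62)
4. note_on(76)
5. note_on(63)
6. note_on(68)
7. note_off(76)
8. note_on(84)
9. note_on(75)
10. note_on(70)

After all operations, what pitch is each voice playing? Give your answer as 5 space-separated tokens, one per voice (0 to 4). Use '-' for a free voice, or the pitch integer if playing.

Answer: 68 75 70 84 63

Derivation:
Op 1: note_on(89): voice 0 is free -> assigned | voices=[89 - - - -]
Op 2: note_on(65): voice 1 is free -> assigned | voices=[89 65 - - -]
Op 3: note_on(62): voice 2 is free -> assigned | voices=[89 65 62 - -]
Op 4: note_on(76): voice 3 is free -> assigned | voices=[89 65 62 76 -]
Op 5: note_on(63): voice 4 is free -> assigned | voices=[89 65 62 76 63]
Op 6: note_on(68): all voices busy, STEAL voice 0 (pitch 89, oldest) -> assign | voices=[68 65 62 76 63]
Op 7: note_off(76): free voice 3 | voices=[68 65 62 - 63]
Op 8: note_on(84): voice 3 is free -> assigned | voices=[68 65 62 84 63]
Op 9: note_on(75): all voices busy, STEAL voice 1 (pitch 65, oldest) -> assign | voices=[68 75 62 84 63]
Op 10: note_on(70): all voices busy, STEAL voice 2 (pitch 62, oldest) -> assign | voices=[68 75 70 84 63]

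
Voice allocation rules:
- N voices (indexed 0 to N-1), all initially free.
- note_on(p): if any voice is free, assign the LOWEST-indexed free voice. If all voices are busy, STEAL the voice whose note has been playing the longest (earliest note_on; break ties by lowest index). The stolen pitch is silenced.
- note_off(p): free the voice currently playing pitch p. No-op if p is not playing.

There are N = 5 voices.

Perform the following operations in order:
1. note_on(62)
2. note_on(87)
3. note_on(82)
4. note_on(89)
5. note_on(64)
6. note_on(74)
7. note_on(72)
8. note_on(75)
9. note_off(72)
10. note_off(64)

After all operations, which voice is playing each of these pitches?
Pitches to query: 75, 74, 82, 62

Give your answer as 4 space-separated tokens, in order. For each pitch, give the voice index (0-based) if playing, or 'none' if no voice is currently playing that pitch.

Op 1: note_on(62): voice 0 is free -> assigned | voices=[62 - - - -]
Op 2: note_on(87): voice 1 is free -> assigned | voices=[62 87 - - -]
Op 3: note_on(82): voice 2 is free -> assigned | voices=[62 87 82 - -]
Op 4: note_on(89): voice 3 is free -> assigned | voices=[62 87 82 89 -]
Op 5: note_on(64): voice 4 is free -> assigned | voices=[62 87 82 89 64]
Op 6: note_on(74): all voices busy, STEAL voice 0 (pitch 62, oldest) -> assign | voices=[74 87 82 89 64]
Op 7: note_on(72): all voices busy, STEAL voice 1 (pitch 87, oldest) -> assign | voices=[74 72 82 89 64]
Op 8: note_on(75): all voices busy, STEAL voice 2 (pitch 82, oldest) -> assign | voices=[74 72 75 89 64]
Op 9: note_off(72): free voice 1 | voices=[74 - 75 89 64]
Op 10: note_off(64): free voice 4 | voices=[74 - 75 89 -]

Answer: 2 0 none none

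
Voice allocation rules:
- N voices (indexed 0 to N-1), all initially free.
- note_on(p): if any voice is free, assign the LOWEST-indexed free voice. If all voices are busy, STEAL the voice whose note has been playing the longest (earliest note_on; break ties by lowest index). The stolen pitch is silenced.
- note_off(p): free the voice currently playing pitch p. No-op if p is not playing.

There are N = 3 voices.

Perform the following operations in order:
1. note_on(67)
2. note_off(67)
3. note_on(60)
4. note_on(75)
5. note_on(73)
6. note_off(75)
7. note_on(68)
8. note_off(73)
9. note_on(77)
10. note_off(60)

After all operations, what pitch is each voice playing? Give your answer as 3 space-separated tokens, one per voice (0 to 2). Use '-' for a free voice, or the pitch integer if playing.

Op 1: note_on(67): voice 0 is free -> assigned | voices=[67 - -]
Op 2: note_off(67): free voice 0 | voices=[- - -]
Op 3: note_on(60): voice 0 is free -> assigned | voices=[60 - -]
Op 4: note_on(75): voice 1 is free -> assigned | voices=[60 75 -]
Op 5: note_on(73): voice 2 is free -> assigned | voices=[60 75 73]
Op 6: note_off(75): free voice 1 | voices=[60 - 73]
Op 7: note_on(68): voice 1 is free -> assigned | voices=[60 68 73]
Op 8: note_off(73): free voice 2 | voices=[60 68 -]
Op 9: note_on(77): voice 2 is free -> assigned | voices=[60 68 77]
Op 10: note_off(60): free voice 0 | voices=[- 68 77]

Answer: - 68 77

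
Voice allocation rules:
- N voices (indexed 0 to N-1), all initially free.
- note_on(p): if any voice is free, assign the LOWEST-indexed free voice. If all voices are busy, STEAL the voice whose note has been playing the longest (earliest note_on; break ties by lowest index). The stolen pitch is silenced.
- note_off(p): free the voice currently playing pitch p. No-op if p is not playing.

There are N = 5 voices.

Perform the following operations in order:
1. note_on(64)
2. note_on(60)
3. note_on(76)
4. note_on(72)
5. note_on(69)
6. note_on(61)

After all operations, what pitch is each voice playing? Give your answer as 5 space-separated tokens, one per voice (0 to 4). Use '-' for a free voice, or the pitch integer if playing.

Answer: 61 60 76 72 69

Derivation:
Op 1: note_on(64): voice 0 is free -> assigned | voices=[64 - - - -]
Op 2: note_on(60): voice 1 is free -> assigned | voices=[64 60 - - -]
Op 3: note_on(76): voice 2 is free -> assigned | voices=[64 60 76 - -]
Op 4: note_on(72): voice 3 is free -> assigned | voices=[64 60 76 72 -]
Op 5: note_on(69): voice 4 is free -> assigned | voices=[64 60 76 72 69]
Op 6: note_on(61): all voices busy, STEAL voice 0 (pitch 64, oldest) -> assign | voices=[61 60 76 72 69]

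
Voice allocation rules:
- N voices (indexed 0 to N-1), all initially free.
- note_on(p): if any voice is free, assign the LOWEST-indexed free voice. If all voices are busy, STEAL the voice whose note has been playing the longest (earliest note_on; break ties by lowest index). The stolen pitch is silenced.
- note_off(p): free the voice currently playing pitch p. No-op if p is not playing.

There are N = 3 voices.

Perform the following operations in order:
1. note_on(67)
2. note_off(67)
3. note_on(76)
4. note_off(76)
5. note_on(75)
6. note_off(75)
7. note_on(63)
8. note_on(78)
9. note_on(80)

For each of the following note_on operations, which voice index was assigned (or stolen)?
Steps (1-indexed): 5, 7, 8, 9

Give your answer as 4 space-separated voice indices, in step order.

Answer: 0 0 1 2

Derivation:
Op 1: note_on(67): voice 0 is free -> assigned | voices=[67 - -]
Op 2: note_off(67): free voice 0 | voices=[- - -]
Op 3: note_on(76): voice 0 is free -> assigned | voices=[76 - -]
Op 4: note_off(76): free voice 0 | voices=[- - -]
Op 5: note_on(75): voice 0 is free -> assigned | voices=[75 - -]
Op 6: note_off(75): free voice 0 | voices=[- - -]
Op 7: note_on(63): voice 0 is free -> assigned | voices=[63 - -]
Op 8: note_on(78): voice 1 is free -> assigned | voices=[63 78 -]
Op 9: note_on(80): voice 2 is free -> assigned | voices=[63 78 80]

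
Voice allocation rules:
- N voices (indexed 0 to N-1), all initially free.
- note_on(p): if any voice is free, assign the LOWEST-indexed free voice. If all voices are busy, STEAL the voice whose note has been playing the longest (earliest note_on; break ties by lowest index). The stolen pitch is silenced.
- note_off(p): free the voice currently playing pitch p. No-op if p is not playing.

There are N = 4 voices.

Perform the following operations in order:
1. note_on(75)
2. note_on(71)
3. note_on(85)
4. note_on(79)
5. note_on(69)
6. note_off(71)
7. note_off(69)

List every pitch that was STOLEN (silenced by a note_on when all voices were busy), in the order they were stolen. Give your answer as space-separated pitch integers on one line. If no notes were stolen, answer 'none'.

Answer: 75

Derivation:
Op 1: note_on(75): voice 0 is free -> assigned | voices=[75 - - -]
Op 2: note_on(71): voice 1 is free -> assigned | voices=[75 71 - -]
Op 3: note_on(85): voice 2 is free -> assigned | voices=[75 71 85 -]
Op 4: note_on(79): voice 3 is free -> assigned | voices=[75 71 85 79]
Op 5: note_on(69): all voices busy, STEAL voice 0 (pitch 75, oldest) -> assign | voices=[69 71 85 79]
Op 6: note_off(71): free voice 1 | voices=[69 - 85 79]
Op 7: note_off(69): free voice 0 | voices=[- - 85 79]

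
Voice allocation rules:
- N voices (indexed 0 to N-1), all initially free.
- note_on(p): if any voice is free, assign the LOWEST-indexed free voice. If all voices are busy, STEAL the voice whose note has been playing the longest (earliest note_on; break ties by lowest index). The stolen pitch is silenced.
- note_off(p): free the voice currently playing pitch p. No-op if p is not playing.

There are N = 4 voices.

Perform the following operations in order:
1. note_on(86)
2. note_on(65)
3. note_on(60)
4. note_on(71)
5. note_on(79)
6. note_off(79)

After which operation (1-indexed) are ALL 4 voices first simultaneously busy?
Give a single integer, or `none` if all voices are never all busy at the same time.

Op 1: note_on(86): voice 0 is free -> assigned | voices=[86 - - -]
Op 2: note_on(65): voice 1 is free -> assigned | voices=[86 65 - -]
Op 3: note_on(60): voice 2 is free -> assigned | voices=[86 65 60 -]
Op 4: note_on(71): voice 3 is free -> assigned | voices=[86 65 60 71]
Op 5: note_on(79): all voices busy, STEAL voice 0 (pitch 86, oldest) -> assign | voices=[79 65 60 71]
Op 6: note_off(79): free voice 0 | voices=[- 65 60 71]

Answer: 4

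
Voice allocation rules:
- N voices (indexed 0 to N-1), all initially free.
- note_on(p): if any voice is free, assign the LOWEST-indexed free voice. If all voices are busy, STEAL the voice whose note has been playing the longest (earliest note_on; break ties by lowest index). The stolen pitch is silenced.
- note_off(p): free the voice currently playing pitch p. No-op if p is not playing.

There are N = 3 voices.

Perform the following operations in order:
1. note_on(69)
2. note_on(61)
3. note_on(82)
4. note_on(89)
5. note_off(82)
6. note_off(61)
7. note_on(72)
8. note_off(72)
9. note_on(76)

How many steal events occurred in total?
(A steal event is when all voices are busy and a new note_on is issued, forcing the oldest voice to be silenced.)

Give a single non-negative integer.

Op 1: note_on(69): voice 0 is free -> assigned | voices=[69 - -]
Op 2: note_on(61): voice 1 is free -> assigned | voices=[69 61 -]
Op 3: note_on(82): voice 2 is free -> assigned | voices=[69 61 82]
Op 4: note_on(89): all voices busy, STEAL voice 0 (pitch 69, oldest) -> assign | voices=[89 61 82]
Op 5: note_off(82): free voice 2 | voices=[89 61 -]
Op 6: note_off(61): free voice 1 | voices=[89 - -]
Op 7: note_on(72): voice 1 is free -> assigned | voices=[89 72 -]
Op 8: note_off(72): free voice 1 | voices=[89 - -]
Op 9: note_on(76): voice 1 is free -> assigned | voices=[89 76 -]

Answer: 1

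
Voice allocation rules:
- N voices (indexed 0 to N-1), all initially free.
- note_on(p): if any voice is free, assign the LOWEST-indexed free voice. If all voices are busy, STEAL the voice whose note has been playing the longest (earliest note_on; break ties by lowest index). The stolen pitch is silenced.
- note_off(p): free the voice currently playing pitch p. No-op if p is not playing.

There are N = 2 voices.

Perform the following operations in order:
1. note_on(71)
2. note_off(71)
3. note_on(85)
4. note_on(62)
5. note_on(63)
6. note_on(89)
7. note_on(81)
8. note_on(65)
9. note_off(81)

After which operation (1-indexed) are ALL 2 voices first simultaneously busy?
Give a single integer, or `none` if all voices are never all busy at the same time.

Op 1: note_on(71): voice 0 is free -> assigned | voices=[71 -]
Op 2: note_off(71): free voice 0 | voices=[- -]
Op 3: note_on(85): voice 0 is free -> assigned | voices=[85 -]
Op 4: note_on(62): voice 1 is free -> assigned | voices=[85 62]
Op 5: note_on(63): all voices busy, STEAL voice 0 (pitch 85, oldest) -> assign | voices=[63 62]
Op 6: note_on(89): all voices busy, STEAL voice 1 (pitch 62, oldest) -> assign | voices=[63 89]
Op 7: note_on(81): all voices busy, STEAL voice 0 (pitch 63, oldest) -> assign | voices=[81 89]
Op 8: note_on(65): all voices busy, STEAL voice 1 (pitch 89, oldest) -> assign | voices=[81 65]
Op 9: note_off(81): free voice 0 | voices=[- 65]

Answer: 4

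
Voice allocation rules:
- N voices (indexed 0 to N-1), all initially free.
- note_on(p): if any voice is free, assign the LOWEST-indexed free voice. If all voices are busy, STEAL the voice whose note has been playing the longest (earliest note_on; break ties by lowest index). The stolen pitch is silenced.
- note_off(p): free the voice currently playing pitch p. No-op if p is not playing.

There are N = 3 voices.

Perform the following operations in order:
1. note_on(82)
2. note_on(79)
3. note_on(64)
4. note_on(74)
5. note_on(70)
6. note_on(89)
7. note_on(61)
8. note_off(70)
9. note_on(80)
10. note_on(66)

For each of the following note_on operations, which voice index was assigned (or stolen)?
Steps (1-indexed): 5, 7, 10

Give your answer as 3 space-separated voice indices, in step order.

Answer: 1 0 2

Derivation:
Op 1: note_on(82): voice 0 is free -> assigned | voices=[82 - -]
Op 2: note_on(79): voice 1 is free -> assigned | voices=[82 79 -]
Op 3: note_on(64): voice 2 is free -> assigned | voices=[82 79 64]
Op 4: note_on(74): all voices busy, STEAL voice 0 (pitch 82, oldest) -> assign | voices=[74 79 64]
Op 5: note_on(70): all voices busy, STEAL voice 1 (pitch 79, oldest) -> assign | voices=[74 70 64]
Op 6: note_on(89): all voices busy, STEAL voice 2 (pitch 64, oldest) -> assign | voices=[74 70 89]
Op 7: note_on(61): all voices busy, STEAL voice 0 (pitch 74, oldest) -> assign | voices=[61 70 89]
Op 8: note_off(70): free voice 1 | voices=[61 - 89]
Op 9: note_on(80): voice 1 is free -> assigned | voices=[61 80 89]
Op 10: note_on(66): all voices busy, STEAL voice 2 (pitch 89, oldest) -> assign | voices=[61 80 66]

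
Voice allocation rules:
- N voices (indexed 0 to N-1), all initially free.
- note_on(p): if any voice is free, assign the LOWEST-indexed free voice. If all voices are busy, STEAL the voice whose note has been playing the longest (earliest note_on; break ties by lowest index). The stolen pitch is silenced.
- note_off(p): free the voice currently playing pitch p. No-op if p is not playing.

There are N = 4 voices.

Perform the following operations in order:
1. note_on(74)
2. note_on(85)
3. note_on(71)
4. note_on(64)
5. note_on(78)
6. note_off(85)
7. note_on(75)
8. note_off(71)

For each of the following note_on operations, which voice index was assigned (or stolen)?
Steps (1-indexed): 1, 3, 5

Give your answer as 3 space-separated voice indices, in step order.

Op 1: note_on(74): voice 0 is free -> assigned | voices=[74 - - -]
Op 2: note_on(85): voice 1 is free -> assigned | voices=[74 85 - -]
Op 3: note_on(71): voice 2 is free -> assigned | voices=[74 85 71 -]
Op 4: note_on(64): voice 3 is free -> assigned | voices=[74 85 71 64]
Op 5: note_on(78): all voices busy, STEAL voice 0 (pitch 74, oldest) -> assign | voices=[78 85 71 64]
Op 6: note_off(85): free voice 1 | voices=[78 - 71 64]
Op 7: note_on(75): voice 1 is free -> assigned | voices=[78 75 71 64]
Op 8: note_off(71): free voice 2 | voices=[78 75 - 64]

Answer: 0 2 0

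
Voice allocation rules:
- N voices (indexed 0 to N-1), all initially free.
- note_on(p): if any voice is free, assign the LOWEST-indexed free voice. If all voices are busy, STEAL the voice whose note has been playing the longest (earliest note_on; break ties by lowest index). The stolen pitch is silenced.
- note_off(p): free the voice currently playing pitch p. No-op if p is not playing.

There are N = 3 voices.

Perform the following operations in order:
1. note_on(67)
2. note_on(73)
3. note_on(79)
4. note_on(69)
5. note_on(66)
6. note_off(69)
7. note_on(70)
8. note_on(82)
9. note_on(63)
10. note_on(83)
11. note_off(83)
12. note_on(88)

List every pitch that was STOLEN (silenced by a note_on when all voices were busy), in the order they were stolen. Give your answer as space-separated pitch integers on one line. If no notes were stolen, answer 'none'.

Op 1: note_on(67): voice 0 is free -> assigned | voices=[67 - -]
Op 2: note_on(73): voice 1 is free -> assigned | voices=[67 73 -]
Op 3: note_on(79): voice 2 is free -> assigned | voices=[67 73 79]
Op 4: note_on(69): all voices busy, STEAL voice 0 (pitch 67, oldest) -> assign | voices=[69 73 79]
Op 5: note_on(66): all voices busy, STEAL voice 1 (pitch 73, oldest) -> assign | voices=[69 66 79]
Op 6: note_off(69): free voice 0 | voices=[- 66 79]
Op 7: note_on(70): voice 0 is free -> assigned | voices=[70 66 79]
Op 8: note_on(82): all voices busy, STEAL voice 2 (pitch 79, oldest) -> assign | voices=[70 66 82]
Op 9: note_on(63): all voices busy, STEAL voice 1 (pitch 66, oldest) -> assign | voices=[70 63 82]
Op 10: note_on(83): all voices busy, STEAL voice 0 (pitch 70, oldest) -> assign | voices=[83 63 82]
Op 11: note_off(83): free voice 0 | voices=[- 63 82]
Op 12: note_on(88): voice 0 is free -> assigned | voices=[88 63 82]

Answer: 67 73 79 66 70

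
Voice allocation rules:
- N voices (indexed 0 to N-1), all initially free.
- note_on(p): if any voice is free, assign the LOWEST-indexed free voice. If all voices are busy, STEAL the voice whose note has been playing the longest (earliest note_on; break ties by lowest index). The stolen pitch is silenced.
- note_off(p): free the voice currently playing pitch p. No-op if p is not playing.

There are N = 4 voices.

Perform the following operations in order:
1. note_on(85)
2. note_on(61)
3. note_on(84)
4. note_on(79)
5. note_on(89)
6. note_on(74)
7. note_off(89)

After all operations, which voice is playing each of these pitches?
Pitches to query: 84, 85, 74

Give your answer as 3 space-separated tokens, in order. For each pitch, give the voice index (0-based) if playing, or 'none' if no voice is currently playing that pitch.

Op 1: note_on(85): voice 0 is free -> assigned | voices=[85 - - -]
Op 2: note_on(61): voice 1 is free -> assigned | voices=[85 61 - -]
Op 3: note_on(84): voice 2 is free -> assigned | voices=[85 61 84 -]
Op 4: note_on(79): voice 3 is free -> assigned | voices=[85 61 84 79]
Op 5: note_on(89): all voices busy, STEAL voice 0 (pitch 85, oldest) -> assign | voices=[89 61 84 79]
Op 6: note_on(74): all voices busy, STEAL voice 1 (pitch 61, oldest) -> assign | voices=[89 74 84 79]
Op 7: note_off(89): free voice 0 | voices=[- 74 84 79]

Answer: 2 none 1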